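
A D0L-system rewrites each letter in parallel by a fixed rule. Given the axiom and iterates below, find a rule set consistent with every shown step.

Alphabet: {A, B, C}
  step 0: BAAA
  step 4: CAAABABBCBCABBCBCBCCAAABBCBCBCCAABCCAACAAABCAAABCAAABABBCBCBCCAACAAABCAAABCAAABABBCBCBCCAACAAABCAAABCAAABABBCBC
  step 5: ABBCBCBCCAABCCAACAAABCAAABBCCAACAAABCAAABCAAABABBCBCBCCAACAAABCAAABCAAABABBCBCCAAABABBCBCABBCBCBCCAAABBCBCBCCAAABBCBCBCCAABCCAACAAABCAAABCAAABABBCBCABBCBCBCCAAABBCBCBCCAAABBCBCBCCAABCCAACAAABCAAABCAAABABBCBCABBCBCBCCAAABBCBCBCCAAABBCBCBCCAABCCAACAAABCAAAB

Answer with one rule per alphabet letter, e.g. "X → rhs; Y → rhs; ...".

A->BC, B->CAA, C->AB

  step 4 ⇒ step 5: CAAABABBCBCABBCBCBCCAAABBCBCBCCAABCCAACAAABCAAABCAAABABBCBCBCCAACAAABCAAABCAAABABBCBCBCCAACAAABCAAABCAAABABBCBC ⇒ AB·BC·BC·BC·CAA·BC·CAA·CAA·AB·CAA·AB·BC·CAA·CAA·AB·CAA·AB·CAA·AB·AB·BC·BC·BC·CAA·CAA·AB·CAA·AB·CAA·AB·AB·BC·BC·CAA·AB·AB·BC·BC·AB·BC·BC·BC·CAA·AB·BC·BC·BC·CAA·AB·BC·BC·BC·CAA·BC·CAA·CAA·AB·CAA·AB·CAA·AB·AB·BC·BC·AB·BC·BC·BC·CAA·AB·BC·BC·BC·CAA·AB·BC·BC·BC·CAA·BC·CAA·CAA·AB·CAA·AB·CAA·AB·AB·BC·BC·AB·BC·BC·BC·CAA·AB·BC·BC·BC·CAA·AB·BC·BC·BC·CAA·BC·CAA·CAA·AB·CAA·AB
    A ↦ BC
    B ↦ CAA
    C ↦ AB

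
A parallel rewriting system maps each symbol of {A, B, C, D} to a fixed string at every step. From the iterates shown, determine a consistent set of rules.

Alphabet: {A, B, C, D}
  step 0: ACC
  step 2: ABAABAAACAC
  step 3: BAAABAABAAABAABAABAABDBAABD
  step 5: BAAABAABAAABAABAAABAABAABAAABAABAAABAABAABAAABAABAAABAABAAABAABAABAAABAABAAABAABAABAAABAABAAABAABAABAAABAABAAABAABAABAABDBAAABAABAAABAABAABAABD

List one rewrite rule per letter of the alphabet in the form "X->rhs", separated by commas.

  step 2 ⇒ step 3: ABAABAAACAC ⇒ BAA·A·BAA·BAA·A·BAA·BAA·BAA·BD·BAA·BD
    A ↦ BAA
    B ↦ A
    C ↦ BD
    D ↦ C  (constrained at step 3)

A->BAA, B->A, C->BD, D->C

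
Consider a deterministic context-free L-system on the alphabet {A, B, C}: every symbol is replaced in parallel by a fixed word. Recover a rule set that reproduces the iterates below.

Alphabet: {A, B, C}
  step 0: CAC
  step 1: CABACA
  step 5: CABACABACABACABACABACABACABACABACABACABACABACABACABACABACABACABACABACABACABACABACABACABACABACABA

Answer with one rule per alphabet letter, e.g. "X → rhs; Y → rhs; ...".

A->BA, B->CA, C->CA

  step 0 ⇒ step 1: CAC ⇒ CA·BA·CA
    A ↦ BA
    C ↦ CA
    B ↦ CA  (constrained at step 1)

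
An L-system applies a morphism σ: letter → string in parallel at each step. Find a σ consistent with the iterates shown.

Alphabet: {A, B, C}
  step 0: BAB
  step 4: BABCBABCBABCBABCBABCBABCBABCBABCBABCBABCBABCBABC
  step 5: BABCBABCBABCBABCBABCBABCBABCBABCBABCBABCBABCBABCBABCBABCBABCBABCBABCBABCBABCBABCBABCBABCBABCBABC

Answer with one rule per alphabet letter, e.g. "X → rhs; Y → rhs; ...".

  step 4 ⇒ step 5: BABCBABCBABCBABCBABCBABCBABCBABCBABCBABCBABCBABC ⇒ BA·BC·BA·BC·BA·BC·BA·BC·BA·BC·BA·BC·BA·BC·BA·BC·BA·BC·BA·BC·BA·BC·BA·BC·BA·BC·BA·BC·BA·BC·BA·BC·BA·BC·BA·BC·BA·BC·BA·BC·BA·BC·BA·BC·BA·BC·BA·BC
    A ↦ BC
    B ↦ BA
    C ↦ BC

A->BC, B->BA, C->BC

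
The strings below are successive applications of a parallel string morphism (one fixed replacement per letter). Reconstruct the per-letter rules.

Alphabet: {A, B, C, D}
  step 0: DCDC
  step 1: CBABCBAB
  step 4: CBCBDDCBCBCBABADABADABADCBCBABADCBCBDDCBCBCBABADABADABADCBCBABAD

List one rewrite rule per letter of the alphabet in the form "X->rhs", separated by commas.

A->DD, B->AD, C->AB, D->CB

  step 0 ⇒ step 1: DCDC ⇒ CB·AB·CB·AB
    C ↦ AB
    D ↦ CB
    A ↦ DD  (constrained at step 1)
    B ↦ AD  (constrained at step 1)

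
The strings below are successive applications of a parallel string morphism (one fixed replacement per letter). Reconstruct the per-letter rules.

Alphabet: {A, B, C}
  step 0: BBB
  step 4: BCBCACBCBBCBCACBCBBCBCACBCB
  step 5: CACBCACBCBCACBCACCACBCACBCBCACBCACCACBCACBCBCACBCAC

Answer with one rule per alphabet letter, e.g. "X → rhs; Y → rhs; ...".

A->C, B->CAC, C->B

  step 4 ⇒ step 5: BCBCACBCBBCBCACBCBBCBCACBCB ⇒ CAC·B·CAC·B·C·B·CAC·B·CAC·CAC·B·CAC·B·C·B·CAC·B·CAC·CAC·B·CAC·B·C·B·CAC·B·CAC
    A ↦ C
    B ↦ CAC
    C ↦ B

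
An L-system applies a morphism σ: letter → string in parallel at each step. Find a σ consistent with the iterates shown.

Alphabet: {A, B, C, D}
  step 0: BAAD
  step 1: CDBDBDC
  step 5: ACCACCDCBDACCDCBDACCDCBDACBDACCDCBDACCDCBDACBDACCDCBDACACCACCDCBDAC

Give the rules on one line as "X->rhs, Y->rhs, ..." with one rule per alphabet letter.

  step 0 ⇒ step 1: BAAD ⇒ CD·BD·BD·C
    A ↦ BD
    B ↦ CD
    D ↦ C
    C ↦ AC  (constrained at step 1)

A->BD, B->CD, C->AC, D->C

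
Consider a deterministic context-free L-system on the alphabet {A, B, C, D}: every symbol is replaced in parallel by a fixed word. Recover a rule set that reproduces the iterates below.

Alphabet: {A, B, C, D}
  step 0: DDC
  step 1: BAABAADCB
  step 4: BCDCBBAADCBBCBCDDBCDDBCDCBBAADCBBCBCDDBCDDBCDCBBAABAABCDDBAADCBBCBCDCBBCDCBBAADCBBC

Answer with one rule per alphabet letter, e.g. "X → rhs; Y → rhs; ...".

  step 0 ⇒ step 1: DDC ⇒ BAA·BAA·DCB
    C ↦ DCB
    D ↦ BAA
    A ↦ D  (constrained at step 1)
    B ↦ BC  (constrained at step 1)

A->D, B->BC, C->DCB, D->BAA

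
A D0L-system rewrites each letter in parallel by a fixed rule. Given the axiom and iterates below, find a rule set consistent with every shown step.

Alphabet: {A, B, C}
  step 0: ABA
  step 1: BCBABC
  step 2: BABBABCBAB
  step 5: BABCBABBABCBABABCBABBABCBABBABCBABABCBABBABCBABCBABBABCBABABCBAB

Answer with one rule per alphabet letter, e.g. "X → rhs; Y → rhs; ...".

  step 1 ⇒ step 2: BCBABC ⇒ BA·B·BA·BC·BA·B
    A ↦ BC
    B ↦ BA
    C ↦ B

A->BC, B->BA, C->B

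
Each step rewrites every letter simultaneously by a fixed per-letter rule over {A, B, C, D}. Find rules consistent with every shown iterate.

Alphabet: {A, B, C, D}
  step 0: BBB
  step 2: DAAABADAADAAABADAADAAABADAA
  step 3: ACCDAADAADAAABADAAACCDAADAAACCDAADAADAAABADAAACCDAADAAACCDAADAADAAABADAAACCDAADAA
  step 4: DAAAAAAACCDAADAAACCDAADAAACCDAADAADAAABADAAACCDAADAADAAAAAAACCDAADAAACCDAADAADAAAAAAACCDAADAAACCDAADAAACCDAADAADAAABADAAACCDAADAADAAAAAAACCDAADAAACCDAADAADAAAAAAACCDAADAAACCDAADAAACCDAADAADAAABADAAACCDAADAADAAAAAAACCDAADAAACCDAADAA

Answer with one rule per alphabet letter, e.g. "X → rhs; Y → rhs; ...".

A->DAA, B->ABA, C->AA, D->ACC

  step 3 ⇒ step 4: ACCDAADAADAAABADAAACCDAADAAACCDAADAADAAABADAAACCDAADAAACCDAADAADAAABADAAACCDAADAA ⇒ DAA·AA·AA·ACC·DAA·DAA·ACC·DAA·DAA·ACC·DAA·DAA·DAA·ABA·DAA·ACC·DAA·DAA·DAA·AA·AA·ACC·DAA·DAA·ACC·DAA·DAA·DAA·AA·AA·ACC·DAA·DAA·ACC·DAA·DAA·ACC·DAA·DAA·DAA·ABA·DAA·ACC·DAA·DAA·DAA·AA·AA·ACC·DAA·DAA·ACC·DAA·DAA·DAA·AA·AA·ACC·DAA·DAA·ACC·DAA·DAA·ACC·DAA·DAA·DAA·ABA·DAA·ACC·DAA·DAA·DAA·AA·AA·ACC·DAA·DAA·ACC·DAA·DAA
    A ↦ DAA
    B ↦ ABA
    C ↦ AA
    D ↦ ACC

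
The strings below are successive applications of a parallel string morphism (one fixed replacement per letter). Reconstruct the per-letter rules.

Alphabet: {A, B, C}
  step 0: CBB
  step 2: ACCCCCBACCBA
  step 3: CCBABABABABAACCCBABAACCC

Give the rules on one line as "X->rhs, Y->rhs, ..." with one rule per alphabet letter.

A->CC, B->AC, C->BA

  step 2 ⇒ step 3: ACCCCCBACCBA ⇒ CC·BA·BA·BA·BA·BA·AC·CC·BA·BA·AC·CC
    A ↦ CC
    B ↦ AC
    C ↦ BA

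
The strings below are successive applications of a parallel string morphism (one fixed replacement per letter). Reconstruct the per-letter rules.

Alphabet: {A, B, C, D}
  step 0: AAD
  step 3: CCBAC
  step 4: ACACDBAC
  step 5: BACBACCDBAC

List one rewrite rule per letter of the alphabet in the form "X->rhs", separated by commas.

  step 4 ⇒ step 5: ACACDBAC ⇒ B·AC·B·AC·C·D·B·AC
    A ↦ B
    B ↦ D
    C ↦ AC
    D ↦ C

A->B, B->D, C->AC, D->C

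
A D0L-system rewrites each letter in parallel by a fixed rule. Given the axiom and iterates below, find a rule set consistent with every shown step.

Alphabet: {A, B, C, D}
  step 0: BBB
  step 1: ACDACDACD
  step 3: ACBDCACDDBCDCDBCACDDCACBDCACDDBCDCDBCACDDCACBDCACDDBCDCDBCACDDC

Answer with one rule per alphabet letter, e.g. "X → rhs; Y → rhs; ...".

A->ACB, B->ACD, C->DC, D->DBC

  step 0 ⇒ step 1: BBB ⇒ ACD·ACD·ACD
    B ↦ ACD
    A ↦ ACB  (constrained at step 1)
    C ↦ DC  (constrained at step 1)
    D ↦ DBC  (constrained at step 1)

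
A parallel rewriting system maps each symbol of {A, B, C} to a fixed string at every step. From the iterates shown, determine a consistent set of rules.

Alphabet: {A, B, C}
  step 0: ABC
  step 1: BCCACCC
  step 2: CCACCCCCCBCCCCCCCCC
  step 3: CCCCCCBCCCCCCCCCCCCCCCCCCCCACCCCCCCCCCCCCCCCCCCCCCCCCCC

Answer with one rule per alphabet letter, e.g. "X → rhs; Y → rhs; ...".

  step 2 ⇒ step 3: CCACCCCCCBCCCCCCCCC ⇒ CCC·CCC·B·CCC·CCC·CCC·CCC·CCC·CCC·CCA·CCC·CCC·CCC·CCC·CCC·CCC·CCC·CCC·CCC
    A ↦ B
    B ↦ CCA
    C ↦ CCC

A->B, B->CCA, C->CCC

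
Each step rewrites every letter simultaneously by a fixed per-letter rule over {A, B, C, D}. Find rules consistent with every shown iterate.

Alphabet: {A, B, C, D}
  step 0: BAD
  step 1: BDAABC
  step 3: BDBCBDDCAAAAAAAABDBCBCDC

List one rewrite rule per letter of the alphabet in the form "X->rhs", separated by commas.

  step 0 ⇒ step 1: BAD ⇒ BD·AA·BC
    A ↦ AA
    B ↦ BD
    D ↦ BC
    C ↦ DC  (constrained at step 1)

A->AA, B->BD, C->DC, D->BC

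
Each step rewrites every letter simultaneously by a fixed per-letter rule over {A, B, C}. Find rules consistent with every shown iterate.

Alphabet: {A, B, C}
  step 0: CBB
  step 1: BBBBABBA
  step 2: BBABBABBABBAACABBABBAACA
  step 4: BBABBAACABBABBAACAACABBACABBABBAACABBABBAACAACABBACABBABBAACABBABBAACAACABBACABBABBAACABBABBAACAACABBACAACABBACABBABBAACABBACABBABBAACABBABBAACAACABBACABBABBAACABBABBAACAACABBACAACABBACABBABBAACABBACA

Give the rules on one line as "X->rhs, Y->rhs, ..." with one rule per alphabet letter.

  step 1 ⇒ step 2: BBBBABBA ⇒ BBA·BBA·BBA·BBA·ACA·BBA·BBA·ACA
    A ↦ ACA
    B ↦ BBA
  step 0 ⇒ step 1: CBB ⇒ BB·BBA·BBA
    C ↦ BB

A->ACA, B->BBA, C->BB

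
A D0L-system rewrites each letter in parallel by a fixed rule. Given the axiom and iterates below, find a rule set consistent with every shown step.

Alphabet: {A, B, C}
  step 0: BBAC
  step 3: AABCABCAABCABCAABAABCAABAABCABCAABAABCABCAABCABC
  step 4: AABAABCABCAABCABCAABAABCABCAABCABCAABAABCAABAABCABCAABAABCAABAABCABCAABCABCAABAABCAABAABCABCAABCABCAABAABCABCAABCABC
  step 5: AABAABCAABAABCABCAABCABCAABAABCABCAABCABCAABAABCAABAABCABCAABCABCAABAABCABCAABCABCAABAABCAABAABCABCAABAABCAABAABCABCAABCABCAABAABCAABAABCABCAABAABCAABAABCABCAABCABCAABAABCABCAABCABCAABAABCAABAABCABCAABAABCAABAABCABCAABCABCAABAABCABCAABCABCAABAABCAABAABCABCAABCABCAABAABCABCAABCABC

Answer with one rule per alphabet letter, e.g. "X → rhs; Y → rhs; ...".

A->AAB, B->C, C->ABC

  step 4 ⇒ step 5: AABAABCABCAABCABCAABAABCABCAABCABCAABAABCAABAABCABCAABAABCAABAABCABCAABCABCAABAABCAABAABCABCAABCABCAABAABCABCAABCABC ⇒ AAB·AAB·C·AAB·AAB·C·ABC·AAB·C·ABC·AAB·AAB·C·ABC·AAB·C·ABC·AAB·AAB·C·AAB·AAB·C·ABC·AAB·C·ABC·AAB·AAB·C·ABC·AAB·C·ABC·AAB·AAB·C·AAB·AAB·C·ABC·AAB·AAB·C·AAB·AAB·C·ABC·AAB·C·ABC·AAB·AAB·C·AAB·AAB·C·ABC·AAB·AAB·C·AAB·AAB·C·ABC·AAB·C·ABC·AAB·AAB·C·ABC·AAB·C·ABC·AAB·AAB·C·AAB·AAB·C·ABC·AAB·AAB·C·AAB·AAB·C·ABC·AAB·C·ABC·AAB·AAB·C·ABC·AAB·C·ABC·AAB·AAB·C·AAB·AAB·C·ABC·AAB·C·ABC·AAB·AAB·C·ABC·AAB·C·ABC
    A ↦ AAB
    B ↦ C
    C ↦ ABC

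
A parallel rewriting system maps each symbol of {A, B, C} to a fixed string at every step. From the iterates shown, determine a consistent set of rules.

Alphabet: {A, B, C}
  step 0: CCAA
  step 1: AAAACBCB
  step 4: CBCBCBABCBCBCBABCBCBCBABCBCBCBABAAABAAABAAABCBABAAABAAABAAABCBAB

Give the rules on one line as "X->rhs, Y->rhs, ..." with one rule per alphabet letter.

  step 0 ⇒ step 1: CCAA ⇒ AA·AA·CB·CB
    A ↦ CB
    C ↦ AA
    B ↦ AB  (constrained at step 1)

A->CB, B->AB, C->AA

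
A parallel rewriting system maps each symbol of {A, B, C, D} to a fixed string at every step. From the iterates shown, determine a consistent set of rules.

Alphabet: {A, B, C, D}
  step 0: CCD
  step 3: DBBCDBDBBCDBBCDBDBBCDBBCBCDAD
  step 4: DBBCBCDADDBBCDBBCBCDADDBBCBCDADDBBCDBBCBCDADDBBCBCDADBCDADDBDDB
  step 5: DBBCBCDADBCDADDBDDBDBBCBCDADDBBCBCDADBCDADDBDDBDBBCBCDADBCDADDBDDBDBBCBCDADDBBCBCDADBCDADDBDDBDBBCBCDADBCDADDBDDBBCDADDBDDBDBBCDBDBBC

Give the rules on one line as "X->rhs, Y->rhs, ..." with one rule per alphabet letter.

A->D, B->BC, C->DAD, D->DB

  step 4 ⇒ step 5: DBBCBCDADDBBCDBBCBCDADDBBCBCDADDBBCDBBCBCDADDBBCBCDADBCDADDBDDB ⇒ DB·BC·BC·DAD·BC·DAD·DB·D·DB·DB·BC·BC·DAD·DB·BC·BC·DAD·BC·DAD·DB·D·DB·DB·BC·BC·DAD·BC·DAD·DB·D·DB·DB·BC·BC·DAD·DB·BC·BC·DAD·BC·DAD·DB·D·DB·DB·BC·BC·DAD·BC·DAD·DB·D·DB·BC·DAD·DB·D·DB·DB·BC·DB·DB·BC
    A ↦ D
    B ↦ BC
    C ↦ DAD
    D ↦ DB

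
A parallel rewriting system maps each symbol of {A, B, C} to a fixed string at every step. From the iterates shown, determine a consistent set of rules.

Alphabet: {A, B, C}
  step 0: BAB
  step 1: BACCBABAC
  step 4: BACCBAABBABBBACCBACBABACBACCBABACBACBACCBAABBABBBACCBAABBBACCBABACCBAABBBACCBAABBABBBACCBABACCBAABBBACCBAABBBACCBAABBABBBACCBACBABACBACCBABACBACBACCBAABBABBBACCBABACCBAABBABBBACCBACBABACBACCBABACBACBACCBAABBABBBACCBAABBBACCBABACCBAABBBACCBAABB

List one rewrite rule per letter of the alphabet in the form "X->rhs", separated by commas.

A->CBA, B->BAC, C->ABB

  step 0 ⇒ step 1: BAB ⇒ BAC·CBA·BAC
    A ↦ CBA
    B ↦ BAC
    C ↦ ABB  (constrained at step 1)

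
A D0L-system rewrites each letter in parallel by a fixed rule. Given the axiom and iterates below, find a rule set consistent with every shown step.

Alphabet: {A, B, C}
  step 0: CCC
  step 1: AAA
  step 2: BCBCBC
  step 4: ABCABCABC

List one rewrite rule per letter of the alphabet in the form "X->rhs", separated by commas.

A->BC, B->C, C->A

  step 1 ⇒ step 2: AAA ⇒ BC·BC·BC
    A ↦ BC
    B ↦ C  (constrained at step 2)
  step 0 ⇒ step 1: CCC ⇒ A·A·A
    C ↦ A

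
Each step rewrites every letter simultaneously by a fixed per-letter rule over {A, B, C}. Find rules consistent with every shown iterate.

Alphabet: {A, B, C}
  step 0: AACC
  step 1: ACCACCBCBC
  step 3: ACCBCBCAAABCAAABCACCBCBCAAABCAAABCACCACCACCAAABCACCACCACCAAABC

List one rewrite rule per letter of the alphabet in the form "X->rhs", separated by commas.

  step 0 ⇒ step 1: AACC ⇒ ACC·ACC·BC·BC
    A ↦ ACC
    C ↦ BC
    B ↦ AAA  (constrained at step 1)

A->ACC, B->AAA, C->BC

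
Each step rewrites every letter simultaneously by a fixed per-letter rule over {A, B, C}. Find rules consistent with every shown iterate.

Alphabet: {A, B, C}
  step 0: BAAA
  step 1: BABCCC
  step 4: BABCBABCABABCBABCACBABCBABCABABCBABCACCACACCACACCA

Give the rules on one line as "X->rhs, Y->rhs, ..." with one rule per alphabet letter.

A->C, B->BAB, C->CA

  step 0 ⇒ step 1: BAAA ⇒ BAB·C·C·C
    A ↦ C
    B ↦ BAB
    C ↦ CA  (constrained at step 1)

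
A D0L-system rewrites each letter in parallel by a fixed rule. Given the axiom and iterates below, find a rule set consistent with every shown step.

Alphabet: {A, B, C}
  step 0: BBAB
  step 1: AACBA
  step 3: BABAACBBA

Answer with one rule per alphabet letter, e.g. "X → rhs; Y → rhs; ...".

A->CB, B->A, C->B

  step 0 ⇒ step 1: BBAB ⇒ A·A·CB·A
    A ↦ CB
    B ↦ A
    C ↦ B  (constrained at step 1)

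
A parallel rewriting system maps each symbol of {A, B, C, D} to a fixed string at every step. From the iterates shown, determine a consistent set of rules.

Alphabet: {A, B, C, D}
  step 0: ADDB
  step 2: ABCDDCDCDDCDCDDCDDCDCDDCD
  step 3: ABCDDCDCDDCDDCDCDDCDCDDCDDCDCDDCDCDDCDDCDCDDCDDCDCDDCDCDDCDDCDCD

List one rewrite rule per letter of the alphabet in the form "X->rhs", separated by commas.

A->ABC, B->D, C->DC, D->DCD

  step 2 ⇒ step 3: ABCDDCDCDDCDCDDCDDCDCDDCD ⇒ ABC·D·DC·DCD·DCD·DC·DCD·DC·DCD·DCD·DC·DCD·DC·DCD·DCD·DC·DCD·DCD·DC·DCD·DC·DCD·DCD·DC·DCD
    A ↦ ABC
    B ↦ D
    C ↦ DC
    D ↦ DCD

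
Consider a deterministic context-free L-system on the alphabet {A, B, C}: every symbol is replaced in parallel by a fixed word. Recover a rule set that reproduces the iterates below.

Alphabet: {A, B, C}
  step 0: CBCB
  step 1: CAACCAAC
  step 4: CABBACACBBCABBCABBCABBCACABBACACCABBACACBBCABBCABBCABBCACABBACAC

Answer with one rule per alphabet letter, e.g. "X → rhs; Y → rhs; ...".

  step 0 ⇒ step 1: CBCB ⇒ CA·AC·CA·AC
    B ↦ AC
    C ↦ CA
    A ↦ BB  (constrained at step 1)

A->BB, B->AC, C->CA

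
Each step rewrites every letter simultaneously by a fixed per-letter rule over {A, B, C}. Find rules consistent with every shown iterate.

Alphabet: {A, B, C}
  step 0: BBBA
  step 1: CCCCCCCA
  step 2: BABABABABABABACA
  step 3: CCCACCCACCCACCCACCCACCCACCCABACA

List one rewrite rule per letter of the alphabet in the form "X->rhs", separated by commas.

  step 2 ⇒ step 3: BABABABABABABACA ⇒ CC·CA·CC·CA·CC·CA·CC·CA·CC·CA·CC·CA·CC·CA·BA·CA
    A ↦ CA
    B ↦ CC
    C ↦ BA

A->CA, B->CC, C->BA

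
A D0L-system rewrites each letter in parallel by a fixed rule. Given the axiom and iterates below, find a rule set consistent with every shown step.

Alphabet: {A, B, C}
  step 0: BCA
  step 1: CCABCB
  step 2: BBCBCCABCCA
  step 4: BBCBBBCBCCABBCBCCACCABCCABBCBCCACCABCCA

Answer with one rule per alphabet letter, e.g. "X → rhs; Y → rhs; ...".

  step 1 ⇒ step 2: CCABCB ⇒ B·B·CB·CCA·B·CCA
    A ↦ CB
    B ↦ CCA
    C ↦ B

A->CB, B->CCA, C->B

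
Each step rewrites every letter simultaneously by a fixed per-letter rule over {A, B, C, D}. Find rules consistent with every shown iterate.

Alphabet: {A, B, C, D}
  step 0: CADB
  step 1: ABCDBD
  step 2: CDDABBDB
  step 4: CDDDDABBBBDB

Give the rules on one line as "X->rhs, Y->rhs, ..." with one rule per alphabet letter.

A->CD, B->D, C->AB, D->B

  step 1 ⇒ step 2: ABCDBD ⇒ CD·D·AB·B·D·B
    A ↦ CD
    B ↦ D
    C ↦ AB
    D ↦ B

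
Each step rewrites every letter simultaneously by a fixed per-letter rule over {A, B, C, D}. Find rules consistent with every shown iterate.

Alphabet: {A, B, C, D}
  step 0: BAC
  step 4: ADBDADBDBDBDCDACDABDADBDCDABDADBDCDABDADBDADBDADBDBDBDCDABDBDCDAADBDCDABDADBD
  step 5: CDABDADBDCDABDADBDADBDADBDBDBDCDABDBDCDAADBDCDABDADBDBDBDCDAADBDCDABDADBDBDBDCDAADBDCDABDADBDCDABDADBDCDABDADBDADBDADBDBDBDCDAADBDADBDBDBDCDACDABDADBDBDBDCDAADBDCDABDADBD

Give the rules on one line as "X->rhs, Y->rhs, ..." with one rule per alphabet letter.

  step 4 ⇒ step 5: ADBDADBDBDBDCDACDABDADBDCDABDADBDCDABDADBDADBDADBDBDBDCDABDBDCDAADBDCDABDADBD ⇒ CDA·BD·AD·BD·CDA·BD·AD·BD·AD·BD·AD·BD·BD·BD·CDA·BD·BD·CDA·AD·BD·CDA·BD·AD·BD·BD·BD·CDA·AD·BD·CDA·BD·AD·BD·BD·BD·CDA·AD·BD·CDA·BD·AD·BD·CDA·BD·AD·BD·CDA·BD·AD·BD·AD·BD·AD·BD·BD·BD·CDA·AD·BD·AD·BD·BD·BD·CDA·CDA·BD·AD·BD·BD·BD·CDA·AD·BD·CDA·BD·AD·BD
    A ↦ CDA
    B ↦ AD
    C ↦ BD
    D ↦ BD

A->CDA, B->AD, C->BD, D->BD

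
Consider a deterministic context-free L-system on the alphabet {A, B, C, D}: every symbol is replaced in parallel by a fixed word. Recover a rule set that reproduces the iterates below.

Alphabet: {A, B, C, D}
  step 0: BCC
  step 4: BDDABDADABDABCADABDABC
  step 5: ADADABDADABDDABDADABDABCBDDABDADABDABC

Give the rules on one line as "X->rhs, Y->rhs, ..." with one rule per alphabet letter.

  step 4 ⇒ step 5: BDDABDADABDABCADABDABC ⇒ A·DA·DA·BD·A·DA·BD·DA·BD·A·DA·BD·A·BC·BD·DA·BD·A·DA·BD·A·BC
    A ↦ BD
    B ↦ A
    C ↦ BC
    D ↦ DA

A->BD, B->A, C->BC, D->DA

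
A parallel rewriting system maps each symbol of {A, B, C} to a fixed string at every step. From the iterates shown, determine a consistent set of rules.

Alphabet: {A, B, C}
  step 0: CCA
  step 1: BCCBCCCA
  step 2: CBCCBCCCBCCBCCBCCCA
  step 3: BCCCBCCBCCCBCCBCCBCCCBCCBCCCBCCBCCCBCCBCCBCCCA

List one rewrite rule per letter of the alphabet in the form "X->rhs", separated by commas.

A->CA, B->C, C->BCC

  step 2 ⇒ step 3: CBCCBCCCBCCBCCBCCCA ⇒ BCC·C·BCC·BCC·C·BCC·BCC·BCC·C·BCC·BCC·C·BCC·BCC·C·BCC·BCC·BCC·CA
    A ↦ CA
    B ↦ C
    C ↦ BCC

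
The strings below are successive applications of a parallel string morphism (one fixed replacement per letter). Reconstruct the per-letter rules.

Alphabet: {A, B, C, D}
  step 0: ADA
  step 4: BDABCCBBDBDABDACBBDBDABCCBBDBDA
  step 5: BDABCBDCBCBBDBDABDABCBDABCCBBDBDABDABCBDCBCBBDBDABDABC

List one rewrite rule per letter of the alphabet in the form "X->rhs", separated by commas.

A->BC, B->BD, C->CB, D->A

  step 4 ⇒ step 5: BDABCCBBDBDABDACBBDBDABCCBBDBDA ⇒ BD·A·BC·BD·CB·CB·BD·BD·A·BD·A·BC·BD·A·BC·CB·BD·BD·A·BD·A·BC·BD·CB·CB·BD·BD·A·BD·A·BC
    A ↦ BC
    B ↦ BD
    C ↦ CB
    D ↦ A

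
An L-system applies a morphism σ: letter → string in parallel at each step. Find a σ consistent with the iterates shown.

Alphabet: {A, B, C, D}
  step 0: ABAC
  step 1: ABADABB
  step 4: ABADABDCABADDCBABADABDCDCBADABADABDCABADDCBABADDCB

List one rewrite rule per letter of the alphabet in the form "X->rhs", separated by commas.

  step 0 ⇒ step 1: ABAC ⇒ AB·AD·AB·B
    A ↦ AB
    B ↦ AD
    C ↦ B
    D ↦ DC  (constrained at step 1)

A->AB, B->AD, C->B, D->DC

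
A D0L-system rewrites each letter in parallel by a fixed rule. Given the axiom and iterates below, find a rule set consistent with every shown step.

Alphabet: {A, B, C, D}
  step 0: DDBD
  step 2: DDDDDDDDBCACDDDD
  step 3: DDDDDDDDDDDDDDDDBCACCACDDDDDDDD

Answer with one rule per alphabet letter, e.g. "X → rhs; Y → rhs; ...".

A->C, B->BC, C->AC, D->DD

  step 2 ⇒ step 3: DDDDDDDDBCACDDDD ⇒ DD·DD·DD·DD·DD·DD·DD·DD·BC·AC·C·AC·DD·DD·DD·DD
    A ↦ C
    B ↦ BC
    C ↦ AC
    D ↦ DD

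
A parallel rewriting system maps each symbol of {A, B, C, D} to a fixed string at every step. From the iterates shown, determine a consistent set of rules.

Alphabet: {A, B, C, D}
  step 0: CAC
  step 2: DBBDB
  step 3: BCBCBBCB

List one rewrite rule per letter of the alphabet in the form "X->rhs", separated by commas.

  step 2 ⇒ step 3: DBBDB ⇒ B·CB·CB·B·CB
    B ↦ CB
    D ↦ B
    A ↦ D  (constrained at step 0)
    C ↦ AD  (constrained at step 0)

A->D, B->CB, C->AD, D->B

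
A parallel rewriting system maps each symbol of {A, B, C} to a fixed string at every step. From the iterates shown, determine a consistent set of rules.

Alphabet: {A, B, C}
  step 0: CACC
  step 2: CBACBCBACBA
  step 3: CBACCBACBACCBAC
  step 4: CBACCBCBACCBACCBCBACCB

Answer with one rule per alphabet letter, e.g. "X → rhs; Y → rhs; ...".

  step 3 ⇒ step 4: CBACCBACBACCBAC ⇒ CB·A·C·CB·CB·A·C·CB·A·C·CB·CB·A·C·CB
    A ↦ C
    B ↦ A
    C ↦ CB

A->C, B->A, C->CB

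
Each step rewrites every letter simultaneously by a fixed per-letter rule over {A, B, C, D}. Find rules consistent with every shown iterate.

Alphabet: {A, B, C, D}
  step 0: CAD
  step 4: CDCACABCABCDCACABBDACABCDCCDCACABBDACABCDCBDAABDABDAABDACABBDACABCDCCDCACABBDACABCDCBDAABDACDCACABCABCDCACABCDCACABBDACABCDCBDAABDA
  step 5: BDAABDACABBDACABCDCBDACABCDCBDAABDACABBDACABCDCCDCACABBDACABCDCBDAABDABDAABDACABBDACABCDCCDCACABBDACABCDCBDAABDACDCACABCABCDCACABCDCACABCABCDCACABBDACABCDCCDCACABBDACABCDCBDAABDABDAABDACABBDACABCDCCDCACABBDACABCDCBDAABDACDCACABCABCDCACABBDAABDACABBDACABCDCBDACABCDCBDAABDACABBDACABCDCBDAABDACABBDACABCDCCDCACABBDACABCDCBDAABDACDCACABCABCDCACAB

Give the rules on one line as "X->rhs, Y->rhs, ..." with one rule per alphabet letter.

  step 4 ⇒ step 5: CDCACABCABCDCACABBDACABCDCCDCACABBDACABCDCBDAABDABDAABDACABBDACABCDCCDCACABBDACABCDCBDAABDACDCACABCABCDCACABCDCACABBDACABCDCBDAABDA ⇒ BDA·A·BDA·CAB·BDA·CAB·CDC·BDA·CAB·CDC·BDA·A·BDA·CAB·BDA·CAB·CDC·CDC·A·CAB·BDA·CAB·CDC·BDA·A·BDA·BDA·A·BDA·CAB·BDA·CAB·CDC·CDC·A·CAB·BDA·CAB·CDC·BDA·A·BDA·CDC·A·CAB·CAB·CDC·A·CAB·CDC·A·CAB·CAB·CDC·A·CAB·BDA·CAB·CDC·CDC·A·CAB·BDA·CAB·CDC·BDA·A·BDA·BDA·A·BDA·CAB·BDA·CAB·CDC·CDC·A·CAB·BDA·CAB·CDC·BDA·A·BDA·CDC·A·CAB·CAB·CDC·A·CAB·BDA·A·BDA·CAB·BDA·CAB·CDC·BDA·CAB·CDC·BDA·A·BDA·CAB·BDA·CAB·CDC·BDA·A·BDA·CAB·BDA·CAB·CDC·CDC·A·CAB·BDA·CAB·CDC·BDA·A·BDA·CDC·A·CAB·CAB·CDC·A·CAB
    A ↦ CAB
    B ↦ CDC
    C ↦ BDA
    D ↦ A

A->CAB, B->CDC, C->BDA, D->A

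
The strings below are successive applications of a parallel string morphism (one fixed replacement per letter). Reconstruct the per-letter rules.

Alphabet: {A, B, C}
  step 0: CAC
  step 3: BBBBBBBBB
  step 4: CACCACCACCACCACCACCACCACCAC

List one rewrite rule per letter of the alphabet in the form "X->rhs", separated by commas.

A->B, B->CAC, C->B

  step 3 ⇒ step 4: BBBBBBBBB ⇒ CAC·CAC·CAC·CAC·CAC·CAC·CAC·CAC·CAC
    B ↦ CAC
    A ↦ B  (constrained at step 0)
    C ↦ B  (constrained at step 0)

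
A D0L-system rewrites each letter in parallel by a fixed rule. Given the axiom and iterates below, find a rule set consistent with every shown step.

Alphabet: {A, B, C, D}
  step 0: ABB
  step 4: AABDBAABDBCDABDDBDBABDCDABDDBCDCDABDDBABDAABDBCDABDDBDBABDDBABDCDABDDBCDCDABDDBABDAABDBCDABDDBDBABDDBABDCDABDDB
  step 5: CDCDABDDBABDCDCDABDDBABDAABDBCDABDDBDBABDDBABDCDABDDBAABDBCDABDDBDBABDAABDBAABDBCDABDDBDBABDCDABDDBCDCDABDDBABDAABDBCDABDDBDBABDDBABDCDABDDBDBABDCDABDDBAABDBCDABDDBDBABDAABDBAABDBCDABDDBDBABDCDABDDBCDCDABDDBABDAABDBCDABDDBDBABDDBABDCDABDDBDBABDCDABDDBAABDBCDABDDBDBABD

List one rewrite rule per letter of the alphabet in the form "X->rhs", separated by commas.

  step 4 ⇒ step 5: AABDBAABDBCDABDDBDBABDCDABDDBCDCDABDDBABDAABDBCDABDDBDBABDDBABDCDABDDBCDCDABDDBABDAABDBCDABDDBDBABDDBABDCDABDDB ⇒ CD·CD·ABD·DB·ABD·CD·CD·ABD·DB·ABD·AAB·DB·CD·ABD·DB·DB·ABD·DB·ABD·CD·ABD·DB·AAB·DB·CD·ABD·DB·DB·ABD·AAB·DB·AAB·DB·CD·ABD·DB·DB·ABD·CD·ABD·DB·CD·CD·ABD·DB·ABD·AAB·DB·CD·ABD·DB·DB·ABD·DB·ABD·CD·ABD·DB·DB·ABD·CD·ABD·DB·AAB·DB·CD·ABD·DB·DB·ABD·AAB·DB·AAB·DB·CD·ABD·DB·DB·ABD·CD·ABD·DB·CD·CD·ABD·DB·ABD·AAB·DB·CD·ABD·DB·DB·ABD·DB·ABD·CD·ABD·DB·DB·ABD·CD·ABD·DB·AAB·DB·CD·ABD·DB·DB·ABD
    A ↦ CD
    B ↦ ABD
    C ↦ AAB
    D ↦ DB

A->CD, B->ABD, C->AAB, D->DB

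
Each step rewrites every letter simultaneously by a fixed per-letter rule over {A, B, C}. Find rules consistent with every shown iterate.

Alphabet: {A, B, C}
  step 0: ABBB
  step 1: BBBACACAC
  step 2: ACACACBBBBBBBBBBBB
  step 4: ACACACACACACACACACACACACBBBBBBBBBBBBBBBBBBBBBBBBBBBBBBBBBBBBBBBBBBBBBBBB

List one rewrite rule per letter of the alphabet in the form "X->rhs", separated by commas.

  step 1 ⇒ step 2: BBBACACAC ⇒ AC·AC·AC·BBB·B·BBB·B·BBB·B
    A ↦ BBB
    B ↦ AC
    C ↦ B

A->BBB, B->AC, C->B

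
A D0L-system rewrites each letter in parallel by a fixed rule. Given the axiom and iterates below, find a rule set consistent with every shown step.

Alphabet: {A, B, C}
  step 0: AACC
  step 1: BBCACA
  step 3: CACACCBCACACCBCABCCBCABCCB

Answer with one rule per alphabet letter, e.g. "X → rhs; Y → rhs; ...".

  step 0 ⇒ step 1: AACC ⇒ B·B·CA·CA
    A ↦ B
    C ↦ CA
    B ↦ CCB  (constrained at step 1)

A->B, B->CCB, C->CA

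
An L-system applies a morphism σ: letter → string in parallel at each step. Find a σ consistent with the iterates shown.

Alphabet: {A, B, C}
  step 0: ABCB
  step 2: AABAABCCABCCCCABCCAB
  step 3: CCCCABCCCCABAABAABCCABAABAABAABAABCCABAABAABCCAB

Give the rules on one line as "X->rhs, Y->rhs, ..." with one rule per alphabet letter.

A->CC, B->AB, C->AAB

  step 2 ⇒ step 3: AABAABCCABCCCCABCCAB ⇒ CC·CC·AB·CC·CC·AB·AAB·AAB·CC·AB·AAB·AAB·AAB·AAB·CC·AB·AAB·AAB·CC·AB
    A ↦ CC
    B ↦ AB
    C ↦ AAB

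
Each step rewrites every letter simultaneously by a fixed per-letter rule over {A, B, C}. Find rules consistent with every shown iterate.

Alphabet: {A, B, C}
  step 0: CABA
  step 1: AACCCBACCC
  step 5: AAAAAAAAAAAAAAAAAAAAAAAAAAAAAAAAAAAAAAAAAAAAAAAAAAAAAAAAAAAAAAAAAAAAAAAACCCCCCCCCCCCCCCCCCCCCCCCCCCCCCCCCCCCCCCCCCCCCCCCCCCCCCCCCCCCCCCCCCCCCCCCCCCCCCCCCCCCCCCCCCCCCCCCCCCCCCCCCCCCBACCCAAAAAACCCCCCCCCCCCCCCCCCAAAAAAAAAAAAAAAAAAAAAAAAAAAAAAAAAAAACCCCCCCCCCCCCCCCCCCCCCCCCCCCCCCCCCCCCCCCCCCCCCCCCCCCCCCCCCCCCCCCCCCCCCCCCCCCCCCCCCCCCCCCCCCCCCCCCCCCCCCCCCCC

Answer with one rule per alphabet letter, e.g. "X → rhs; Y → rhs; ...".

  step 0 ⇒ step 1: CABA ⇒ AA·CCC·BA·CCC
    A ↦ CCC
    B ↦ BA
    C ↦ AA

A->CCC, B->BA, C->AA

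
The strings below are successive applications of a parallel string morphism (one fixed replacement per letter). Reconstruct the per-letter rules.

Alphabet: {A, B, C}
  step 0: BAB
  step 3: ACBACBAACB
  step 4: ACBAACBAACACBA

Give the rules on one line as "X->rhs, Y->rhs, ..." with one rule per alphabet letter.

A->AC, B->A, C->B

  step 3 ⇒ step 4: ACBACBAACB ⇒ AC·B·A·AC·B·A·AC·AC·B·A
    A ↦ AC
    B ↦ A
    C ↦ B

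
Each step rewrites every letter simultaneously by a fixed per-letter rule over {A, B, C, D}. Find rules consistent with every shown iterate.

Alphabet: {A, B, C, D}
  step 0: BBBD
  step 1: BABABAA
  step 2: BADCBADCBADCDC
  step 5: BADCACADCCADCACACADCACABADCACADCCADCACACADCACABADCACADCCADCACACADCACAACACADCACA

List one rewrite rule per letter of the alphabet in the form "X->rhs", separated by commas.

  step 1 ⇒ step 2: BABABAA ⇒ BA·DC·BA·DC·BA·DC·DC
    A ↦ DC
    B ↦ BA
    C ↦ CA  (constrained at step 2)
  step 0 ⇒ step 1: BBBD ⇒ BA·BA·BA·A
    D ↦ A

A->DC, B->BA, C->CA, D->A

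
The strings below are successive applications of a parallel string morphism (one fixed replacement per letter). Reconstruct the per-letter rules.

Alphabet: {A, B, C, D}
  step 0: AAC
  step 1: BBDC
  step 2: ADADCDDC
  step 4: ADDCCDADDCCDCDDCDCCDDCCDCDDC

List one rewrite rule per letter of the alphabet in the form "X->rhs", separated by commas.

A->B, B->AD, C->DC, D->CD

  step 1 ⇒ step 2: BBDC ⇒ AD·AD·CD·DC
    B ↦ AD
    C ↦ DC
    D ↦ CD
  step 0 ⇒ step 1: AAC ⇒ B·B·DC
    A ↦ B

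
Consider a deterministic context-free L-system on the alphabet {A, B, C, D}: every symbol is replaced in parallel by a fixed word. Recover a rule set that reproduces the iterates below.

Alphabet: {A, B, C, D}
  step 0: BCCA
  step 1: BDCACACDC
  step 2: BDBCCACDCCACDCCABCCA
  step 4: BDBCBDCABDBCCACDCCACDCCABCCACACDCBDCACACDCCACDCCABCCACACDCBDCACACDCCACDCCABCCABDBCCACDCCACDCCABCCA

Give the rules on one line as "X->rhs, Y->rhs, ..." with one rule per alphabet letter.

A->CDC, B->BD, C->CA, D->BC

  step 1 ⇒ step 2: BDCACACDC ⇒ BD·BC·CA·CDC·CA·CDC·CA·BC·CA
    A ↦ CDC
    B ↦ BD
    C ↦ CA
    D ↦ BC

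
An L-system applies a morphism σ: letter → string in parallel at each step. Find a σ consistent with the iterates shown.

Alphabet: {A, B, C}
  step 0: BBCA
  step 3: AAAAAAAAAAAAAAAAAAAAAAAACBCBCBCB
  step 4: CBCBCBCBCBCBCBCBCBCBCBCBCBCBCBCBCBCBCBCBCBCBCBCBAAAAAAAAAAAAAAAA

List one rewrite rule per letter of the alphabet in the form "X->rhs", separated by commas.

A->CB, B->AA, C->AA

  step 3 ⇒ step 4: AAAAAAAAAAAAAAAAAAAAAAAACBCBCBCB ⇒ CB·CB·CB·CB·CB·CB·CB·CB·CB·CB·CB·CB·CB·CB·CB·CB·CB·CB·CB·CB·CB·CB·CB·CB·AA·AA·AA·AA·AA·AA·AA·AA
    A ↦ CB
    B ↦ AA
    C ↦ AA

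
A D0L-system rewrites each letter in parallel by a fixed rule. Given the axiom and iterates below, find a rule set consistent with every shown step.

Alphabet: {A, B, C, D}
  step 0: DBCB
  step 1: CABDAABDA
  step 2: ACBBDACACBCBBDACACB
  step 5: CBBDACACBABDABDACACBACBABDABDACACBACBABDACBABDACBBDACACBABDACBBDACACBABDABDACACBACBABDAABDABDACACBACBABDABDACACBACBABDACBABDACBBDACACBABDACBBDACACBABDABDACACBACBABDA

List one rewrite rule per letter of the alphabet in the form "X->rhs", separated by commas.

  step 1 ⇒ step 2: CABDAABDA ⇒ A·CB·BDA·CA·CB·CB·BDA·CA·CB
    A ↦ CB
    B ↦ BDA
    C ↦ A
    D ↦ CA

A->CB, B->BDA, C->A, D->CA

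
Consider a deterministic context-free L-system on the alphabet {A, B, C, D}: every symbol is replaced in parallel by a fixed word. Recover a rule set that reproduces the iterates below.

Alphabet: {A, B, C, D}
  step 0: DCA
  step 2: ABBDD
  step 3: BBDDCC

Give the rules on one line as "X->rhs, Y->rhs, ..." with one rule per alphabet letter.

A->BB, B->D, C->A, D->C

  step 2 ⇒ step 3: ABBDD ⇒ BB·D·D·C·C
    A ↦ BB
    B ↦ D
    D ↦ C
    C ↦ A  (constrained at step 0)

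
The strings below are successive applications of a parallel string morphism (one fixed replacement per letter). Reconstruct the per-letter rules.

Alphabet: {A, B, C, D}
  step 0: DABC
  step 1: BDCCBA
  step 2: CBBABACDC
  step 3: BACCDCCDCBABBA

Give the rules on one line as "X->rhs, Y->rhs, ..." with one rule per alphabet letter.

  step 2 ⇒ step 3: CBBABACDC ⇒ BA·C·C·DC·C·DC·BA·B·BA
    A ↦ DC
    B ↦ C
    C ↦ BA
    D ↦ B

A->DC, B->C, C->BA, D->B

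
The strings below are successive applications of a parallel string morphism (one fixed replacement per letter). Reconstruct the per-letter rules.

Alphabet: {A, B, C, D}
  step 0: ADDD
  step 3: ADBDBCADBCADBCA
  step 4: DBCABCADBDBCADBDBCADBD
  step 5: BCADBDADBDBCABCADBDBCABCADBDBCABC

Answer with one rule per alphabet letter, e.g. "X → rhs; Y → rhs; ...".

A->D, B->A, C->DB, D->BC

  step 4 ⇒ step 5: DBCABCADBDBCADBDBCADBD ⇒ BC·A·DB·D·A·DB·D·BC·A·BC·A·DB·D·BC·A·BC·A·DB·D·BC·A·BC
    A ↦ D
    B ↦ A
    C ↦ DB
    D ↦ BC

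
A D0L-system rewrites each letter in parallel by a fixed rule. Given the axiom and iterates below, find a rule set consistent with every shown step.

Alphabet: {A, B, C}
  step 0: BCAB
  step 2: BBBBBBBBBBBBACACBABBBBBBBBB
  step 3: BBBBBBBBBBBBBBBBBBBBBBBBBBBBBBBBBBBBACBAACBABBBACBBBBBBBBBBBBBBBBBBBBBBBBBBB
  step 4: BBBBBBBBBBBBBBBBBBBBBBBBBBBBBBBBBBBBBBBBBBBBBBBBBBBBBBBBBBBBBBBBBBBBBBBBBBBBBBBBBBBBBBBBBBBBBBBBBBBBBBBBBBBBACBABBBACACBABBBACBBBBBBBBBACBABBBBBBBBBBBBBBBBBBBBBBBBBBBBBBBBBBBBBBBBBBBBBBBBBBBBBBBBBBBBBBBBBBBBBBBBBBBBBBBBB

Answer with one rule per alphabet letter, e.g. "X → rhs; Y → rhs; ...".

A->AC, B->BBB, C->BA

  step 3 ⇒ step 4: BBBBBBBBBBBBBBBBBBBBBBBBBBBBBBBBBBBBACBAACBABBBACBBBBBBBBBBBBBBBBBBBBBBBBBBB ⇒ BBB·BBB·BBB·BBB·BBB·BBB·BBB·BBB·BBB·BBB·BBB·BBB·BBB·BBB·BBB·BBB·BBB·BBB·BBB·BBB·BBB·BBB·BBB·BBB·BBB·BBB·BBB·BBB·BBB·BBB·BBB·BBB·BBB·BBB·BBB·BBB·AC·BA·BBB·AC·AC·BA·BBB·AC·BBB·BBB·BBB·AC·BA·BBB·BBB·BBB·BBB·BBB·BBB·BBB·BBB·BBB·BBB·BBB·BBB·BBB·BBB·BBB·BBB·BBB·BBB·BBB·BBB·BBB·BBB·BBB·BBB·BBB·BBB·BBB
    A ↦ AC
    B ↦ BBB
    C ↦ BA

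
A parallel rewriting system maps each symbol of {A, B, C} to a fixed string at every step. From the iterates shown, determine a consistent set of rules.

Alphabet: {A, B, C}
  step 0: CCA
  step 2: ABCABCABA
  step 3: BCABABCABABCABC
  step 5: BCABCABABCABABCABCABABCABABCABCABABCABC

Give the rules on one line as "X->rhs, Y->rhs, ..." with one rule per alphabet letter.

  step 2 ⇒ step 3: ABCABCABA ⇒ BC·A·BA·BC·A·BA·BC·A·BC
    A ↦ BC
    B ↦ A
    C ↦ BA

A->BC, B->A, C->BA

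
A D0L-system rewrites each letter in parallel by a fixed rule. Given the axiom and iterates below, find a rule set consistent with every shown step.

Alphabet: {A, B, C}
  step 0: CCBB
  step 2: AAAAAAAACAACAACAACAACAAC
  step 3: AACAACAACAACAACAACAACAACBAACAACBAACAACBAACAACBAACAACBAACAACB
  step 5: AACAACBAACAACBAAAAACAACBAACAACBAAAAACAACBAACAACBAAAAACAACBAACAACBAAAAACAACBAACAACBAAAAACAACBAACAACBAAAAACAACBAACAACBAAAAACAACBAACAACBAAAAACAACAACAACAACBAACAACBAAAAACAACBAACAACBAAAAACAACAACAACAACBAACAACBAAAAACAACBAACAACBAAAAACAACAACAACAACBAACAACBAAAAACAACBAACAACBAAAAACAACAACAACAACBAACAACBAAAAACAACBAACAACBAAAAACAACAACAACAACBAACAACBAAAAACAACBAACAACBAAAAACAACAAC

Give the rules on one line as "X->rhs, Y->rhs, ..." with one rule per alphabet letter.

  step 2 ⇒ step 3: AAAAAAAACAACAACAACAACAAC ⇒ AAC·AAC·AAC·AAC·AAC·AAC·AAC·AAC·B·AAC·AAC·B·AAC·AAC·B·AAC·AAC·B·AAC·AAC·B·AAC·AAC·B
    A ↦ AAC
    C ↦ B
    B ↦ AAA  (constrained at step 0)

A->AAC, B->AAA, C->B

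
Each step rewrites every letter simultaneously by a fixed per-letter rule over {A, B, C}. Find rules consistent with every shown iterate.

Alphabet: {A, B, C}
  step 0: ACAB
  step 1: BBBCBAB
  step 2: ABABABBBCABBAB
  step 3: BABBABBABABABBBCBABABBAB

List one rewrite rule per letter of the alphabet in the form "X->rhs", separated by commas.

A->B, B->AB, C->BBC

  step 2 ⇒ step 3: ABABABBBCABBAB ⇒ B·AB·B·AB·B·AB·AB·AB·BBC·B·AB·AB·B·AB
    A ↦ B
    B ↦ AB
    C ↦ BBC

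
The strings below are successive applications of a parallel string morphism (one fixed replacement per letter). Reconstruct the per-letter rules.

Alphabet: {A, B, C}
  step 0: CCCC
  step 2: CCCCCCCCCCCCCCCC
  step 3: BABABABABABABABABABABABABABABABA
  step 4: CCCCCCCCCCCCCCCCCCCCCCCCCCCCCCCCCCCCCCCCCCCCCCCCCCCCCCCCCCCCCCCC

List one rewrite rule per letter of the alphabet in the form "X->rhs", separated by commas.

A->CC, B->CC, C->BA

  step 3 ⇒ step 4: BABABABABABABABABABABABABABABABA ⇒ CC·CC·CC·CC·CC·CC·CC·CC·CC·CC·CC·CC·CC·CC·CC·CC·CC·CC·CC·CC·CC·CC·CC·CC·CC·CC·CC·CC·CC·CC·CC·CC
    A ↦ CC
    B ↦ CC
  step 2 ⇒ step 3: CCCCCCCCCCCCCCCC ⇒ BA·BA·BA·BA·BA·BA·BA·BA·BA·BA·BA·BA·BA·BA·BA·BA
    C ↦ BA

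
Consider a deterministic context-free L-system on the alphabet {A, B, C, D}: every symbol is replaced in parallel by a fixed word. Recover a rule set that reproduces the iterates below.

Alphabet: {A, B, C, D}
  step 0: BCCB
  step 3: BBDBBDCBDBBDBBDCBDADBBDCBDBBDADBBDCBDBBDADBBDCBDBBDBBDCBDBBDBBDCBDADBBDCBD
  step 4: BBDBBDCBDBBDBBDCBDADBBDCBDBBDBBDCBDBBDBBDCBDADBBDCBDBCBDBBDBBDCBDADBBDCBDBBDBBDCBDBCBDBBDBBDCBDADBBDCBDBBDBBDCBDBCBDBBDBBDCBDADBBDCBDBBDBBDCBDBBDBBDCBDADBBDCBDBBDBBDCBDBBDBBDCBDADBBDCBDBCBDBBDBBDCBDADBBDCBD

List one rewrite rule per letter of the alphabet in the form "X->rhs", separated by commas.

  step 3 ⇒ step 4: BBDBBDCBDBBDBBDCBDADBBDCBDBBDADBBDCBDBBDADBBDCBDBBDBBDCBDBBDBBDCBDADBBDCBD ⇒ BBD·BBD·CBD·BBD·BBD·CBD·AD·BBD·CBD·BBD·BBD·CBD·BBD·BBD·CBD·AD·BBD·CBD·B·CBD·BBD·BBD·CBD·AD·BBD·CBD·BBD·BBD·CBD·B·CBD·BBD·BBD·CBD·AD·BBD·CBD·BBD·BBD·CBD·B·CBD·BBD·BBD·CBD·AD·BBD·CBD·BBD·BBD·CBD·BBD·BBD·CBD·AD·BBD·CBD·BBD·BBD·CBD·BBD·BBD·CBD·AD·BBD·CBD·B·CBD·BBD·BBD·CBD·AD·BBD·CBD
    A ↦ B
    B ↦ BBD
    C ↦ AD
    D ↦ CBD

A->B, B->BBD, C->AD, D->CBD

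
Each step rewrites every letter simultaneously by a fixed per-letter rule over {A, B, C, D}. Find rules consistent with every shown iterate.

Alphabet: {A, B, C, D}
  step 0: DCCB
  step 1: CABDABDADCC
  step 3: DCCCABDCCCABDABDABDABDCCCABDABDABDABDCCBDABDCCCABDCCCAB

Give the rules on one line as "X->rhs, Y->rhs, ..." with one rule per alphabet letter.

  step 0 ⇒ step 1: DCCB ⇒ CA·BDA·BDA·DCC
    B ↦ DCC
    C ↦ BDA
    D ↦ CA
    A ↦ B  (constrained at step 1)

A->B, B->DCC, C->BDA, D->CA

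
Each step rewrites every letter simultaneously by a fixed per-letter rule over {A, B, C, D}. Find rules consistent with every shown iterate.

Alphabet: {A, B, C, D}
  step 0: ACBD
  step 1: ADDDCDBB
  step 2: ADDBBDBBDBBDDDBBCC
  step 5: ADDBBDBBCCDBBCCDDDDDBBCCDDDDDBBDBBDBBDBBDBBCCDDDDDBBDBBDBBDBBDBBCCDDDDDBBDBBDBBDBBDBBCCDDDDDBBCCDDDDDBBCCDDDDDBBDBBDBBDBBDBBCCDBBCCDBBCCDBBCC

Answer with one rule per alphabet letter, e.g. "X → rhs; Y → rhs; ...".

A->AD, B->C, C->DD, D->DBB

  step 1 ⇒ step 2: ADDDCDBB ⇒ AD·DBB·DBB·DBB·DD·DBB·C·C
    A ↦ AD
    B ↦ C
    C ↦ DD
    D ↦ DBB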